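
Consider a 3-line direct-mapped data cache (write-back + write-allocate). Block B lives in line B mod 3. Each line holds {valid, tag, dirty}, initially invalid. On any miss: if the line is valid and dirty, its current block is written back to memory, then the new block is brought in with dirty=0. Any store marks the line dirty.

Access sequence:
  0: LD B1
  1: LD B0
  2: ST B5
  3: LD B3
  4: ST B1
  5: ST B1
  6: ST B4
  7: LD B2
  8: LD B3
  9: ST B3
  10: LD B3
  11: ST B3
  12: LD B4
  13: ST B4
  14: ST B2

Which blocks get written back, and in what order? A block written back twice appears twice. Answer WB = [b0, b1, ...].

0: R B1 -> L1 miss  d=-]
1: R B0 -> L0 miss  d=-]
2: W B5 -> L2 miss  d=D]
3: R B3 -> L0 miss  d=-]
4: W B1 -> L1 hit  d=D]
5: W B1 -> L1 hit  d=D]
6: W B4 -> L1 miss wb->B1  d=D]
7: R B2 -> L2 miss wb->B5  d=-]
8: R B3 -> L0 hit  d=-]
9: W B3 -> L0 hit  d=D]
10: R B3 -> L0 hit  d=D]
11: W B3 -> L0 hit  d=D]
12: R B4 -> L1 hit  d=D]
13: W B4 -> L1 hit  d=D]
14: W B2 -> L2 hit  d=D]

WB = [1, 5]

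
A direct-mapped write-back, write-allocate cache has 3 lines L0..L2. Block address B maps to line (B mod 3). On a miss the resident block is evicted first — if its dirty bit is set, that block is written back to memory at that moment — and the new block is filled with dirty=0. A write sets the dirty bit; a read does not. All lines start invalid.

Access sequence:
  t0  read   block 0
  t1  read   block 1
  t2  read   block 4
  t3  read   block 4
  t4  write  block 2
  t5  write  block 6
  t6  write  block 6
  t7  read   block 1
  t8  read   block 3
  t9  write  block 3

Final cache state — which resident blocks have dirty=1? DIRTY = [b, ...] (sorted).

0: R B0 → L0 miss [-]
1: R B1 → L1 miss [-]
2: R B4 → L1 miss [-]
3: R B4 → L1 hit [-]
4: W B2 → L2 miss [D]
5: W B6 → L0 miss [D]
6: W B6 → L0 hit [D]
7: R B1 → L1 miss [-]
8: R B3 → L0 miss wb→B6 [-]
9: W B3 → L0 hit [D]

DIRTY = [2, 3]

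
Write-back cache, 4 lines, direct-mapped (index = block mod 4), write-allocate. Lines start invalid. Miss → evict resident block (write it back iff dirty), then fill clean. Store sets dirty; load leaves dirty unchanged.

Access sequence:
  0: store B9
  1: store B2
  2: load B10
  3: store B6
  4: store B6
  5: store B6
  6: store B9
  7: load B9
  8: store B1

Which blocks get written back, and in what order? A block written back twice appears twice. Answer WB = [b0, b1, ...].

  0 | W B9 → L1 miss [D]
  1 | W B2 → L2 miss [D]
  2 | R B10 → L2 miss wb→B2 [-]
  3 | W B6 → L2 miss [D]
  4 | W B6 → L2 hit [D]
  5 | W B6 → L2 hit [D]
  6 | W B9 → L1 hit [D]
  7 | R B9 → L1 hit [D]
  8 | W B1 → L1 miss wb→B9 [D]

WB = [2, 9]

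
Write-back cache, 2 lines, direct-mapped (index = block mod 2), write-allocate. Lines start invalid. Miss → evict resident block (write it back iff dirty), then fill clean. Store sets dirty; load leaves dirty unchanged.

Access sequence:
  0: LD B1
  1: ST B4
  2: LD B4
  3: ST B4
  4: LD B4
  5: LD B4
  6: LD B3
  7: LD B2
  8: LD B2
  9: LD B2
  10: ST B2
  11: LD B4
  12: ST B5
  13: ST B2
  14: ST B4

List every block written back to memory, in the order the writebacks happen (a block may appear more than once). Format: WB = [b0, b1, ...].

WB = [4, 2, 2]

0: R B1 → L1 miss [-]
1: W B4 → L0 miss [D]
2: R B4 → L0 hit [D]
3: W B4 → L0 hit [D]
4: R B4 → L0 hit [D]
5: R B4 → L0 hit [D]
6: R B3 → L1 miss [-]
7: R B2 → L0 miss wb→B4 [-]
8: R B2 → L0 hit [-]
9: R B2 → L0 hit [-]
10: W B2 → L0 hit [D]
11: R B4 → L0 miss wb→B2 [-]
12: W B5 → L1 miss [D]
13: W B2 → L0 miss [D]
14: W B4 → L0 miss wb→B2 [D]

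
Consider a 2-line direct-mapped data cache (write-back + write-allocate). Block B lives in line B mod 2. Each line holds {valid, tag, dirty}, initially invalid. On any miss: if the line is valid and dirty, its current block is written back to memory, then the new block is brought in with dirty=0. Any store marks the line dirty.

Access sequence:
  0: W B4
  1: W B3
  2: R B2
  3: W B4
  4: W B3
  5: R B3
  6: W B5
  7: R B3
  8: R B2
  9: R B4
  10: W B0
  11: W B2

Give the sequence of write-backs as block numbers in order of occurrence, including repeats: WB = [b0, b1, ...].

WB = [4, 3, 5, 4, 0]

  0 | W B4 → L0 miss [D]
  1 | W B3 → L1 miss [D]
  2 | R B2 → L0 miss wb→B4 [-]
  3 | W B4 → L0 miss [D]
  4 | W B3 → L1 hit [D]
  5 | R B3 → L1 hit [D]
  6 | W B5 → L1 miss wb→B3 [D]
  7 | R B3 → L1 miss wb→B5 [-]
  8 | R B2 → L0 miss wb→B4 [-]
  9 | R B4 → L0 miss [-]
  10 | W B0 → L0 miss [D]
  11 | W B2 → L0 miss wb→B0 [D]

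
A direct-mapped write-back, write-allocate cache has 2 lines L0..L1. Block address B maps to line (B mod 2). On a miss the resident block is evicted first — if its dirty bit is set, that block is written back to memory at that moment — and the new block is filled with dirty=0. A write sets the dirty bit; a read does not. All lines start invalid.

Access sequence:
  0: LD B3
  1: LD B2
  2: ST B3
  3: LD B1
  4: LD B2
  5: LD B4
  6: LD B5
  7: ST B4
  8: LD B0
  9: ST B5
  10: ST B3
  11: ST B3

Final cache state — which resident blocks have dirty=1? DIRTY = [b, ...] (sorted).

DIRTY = [3]

0: R B3 → L1 miss [-]
1: R B2 → L0 miss [-]
2: W B3 → L1 hit [D]
3: R B1 → L1 miss wb→B3 [-]
4: R B2 → L0 hit [-]
5: R B4 → L0 miss [-]
6: R B5 → L1 miss [-]
7: W B4 → L0 hit [D]
8: R B0 → L0 miss wb→B4 [-]
9: W B5 → L1 hit [D]
10: W B3 → L1 miss wb→B5 [D]
11: W B3 → L1 hit [D]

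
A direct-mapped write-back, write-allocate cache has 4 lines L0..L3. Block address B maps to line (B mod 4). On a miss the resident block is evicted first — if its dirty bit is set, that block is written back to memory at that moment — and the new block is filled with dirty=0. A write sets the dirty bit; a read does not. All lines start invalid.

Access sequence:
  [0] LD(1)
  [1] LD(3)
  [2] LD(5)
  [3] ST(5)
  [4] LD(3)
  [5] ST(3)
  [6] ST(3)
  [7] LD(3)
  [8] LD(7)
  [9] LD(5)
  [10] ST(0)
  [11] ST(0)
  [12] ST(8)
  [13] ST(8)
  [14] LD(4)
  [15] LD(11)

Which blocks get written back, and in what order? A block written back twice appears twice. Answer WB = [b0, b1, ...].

WB = [3, 0, 8]

  0 | R B1 → L1 miss [-]
  1 | R B3 → L3 miss [-]
  2 | R B5 → L1 miss [-]
  3 | W B5 → L1 hit [D]
  4 | R B3 → L3 hit [-]
  5 | W B3 → L3 hit [D]
  6 | W B3 → L3 hit [D]
  7 | R B3 → L3 hit [D]
  8 | R B7 → L3 miss wb→B3 [-]
  9 | R B5 → L1 hit [D]
  10 | W B0 → L0 miss [D]
  11 | W B0 → L0 hit [D]
  12 | W B8 → L0 miss wb→B0 [D]
  13 | W B8 → L0 hit [D]
  14 | R B4 → L0 miss wb→B8 [-]
  15 | R B11 → L3 miss [-]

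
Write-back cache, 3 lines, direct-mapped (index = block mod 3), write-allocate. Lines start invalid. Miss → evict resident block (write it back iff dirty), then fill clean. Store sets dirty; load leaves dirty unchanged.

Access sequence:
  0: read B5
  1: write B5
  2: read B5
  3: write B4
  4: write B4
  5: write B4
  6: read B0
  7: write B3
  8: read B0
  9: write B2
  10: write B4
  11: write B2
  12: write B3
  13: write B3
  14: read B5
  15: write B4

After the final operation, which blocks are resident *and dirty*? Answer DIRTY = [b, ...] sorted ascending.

DIRTY = [3, 4]

0: R B5 -> L2 miss  d=-]
1: W B5 -> L2 hit  d=D]
2: R B5 -> L2 hit  d=D]
3: W B4 -> L1 miss  d=D]
4: W B4 -> L1 hit  d=D]
5: W B4 -> L1 hit  d=D]
6: R B0 -> L0 miss  d=-]
7: W B3 -> L0 miss  d=D]
8: R B0 -> L0 miss wb->B3  d=-]
9: W B2 -> L2 miss wb->B5  d=D]
10: W B4 -> L1 hit  d=D]
11: W B2 -> L2 hit  d=D]
12: W B3 -> L0 miss  d=D]
13: W B3 -> L0 hit  d=D]
14: R B5 -> L2 miss wb->B2  d=-]
15: W B4 -> L1 hit  d=D]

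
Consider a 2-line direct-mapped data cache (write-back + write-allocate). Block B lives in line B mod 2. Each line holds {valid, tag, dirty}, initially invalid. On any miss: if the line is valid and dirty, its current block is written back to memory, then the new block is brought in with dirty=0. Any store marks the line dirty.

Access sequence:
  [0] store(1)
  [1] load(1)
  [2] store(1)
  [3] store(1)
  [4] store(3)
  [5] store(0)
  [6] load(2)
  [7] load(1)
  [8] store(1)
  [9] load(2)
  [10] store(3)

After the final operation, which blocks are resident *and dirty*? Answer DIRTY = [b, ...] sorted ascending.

0: W B1 → L1 miss [D]
1: R B1 → L1 hit [D]
2: W B1 → L1 hit [D]
3: W B1 → L1 hit [D]
4: W B3 → L1 miss wb→B1 [D]
5: W B0 → L0 miss [D]
6: R B2 → L0 miss wb→B0 [-]
7: R B1 → L1 miss wb→B3 [-]
8: W B1 → L1 hit [D]
9: R B2 → L0 hit [-]
10: W B3 → L1 miss wb→B1 [D]

DIRTY = [3]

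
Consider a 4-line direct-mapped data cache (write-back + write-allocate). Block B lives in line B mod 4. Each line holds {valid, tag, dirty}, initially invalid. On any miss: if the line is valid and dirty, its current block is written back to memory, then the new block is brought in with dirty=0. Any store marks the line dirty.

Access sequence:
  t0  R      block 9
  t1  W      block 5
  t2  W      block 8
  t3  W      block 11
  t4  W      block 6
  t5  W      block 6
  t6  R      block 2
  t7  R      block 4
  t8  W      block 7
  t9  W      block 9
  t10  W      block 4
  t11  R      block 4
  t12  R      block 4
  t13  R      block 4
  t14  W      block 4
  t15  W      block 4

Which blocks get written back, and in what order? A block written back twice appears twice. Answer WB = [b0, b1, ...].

WB = [6, 8, 11, 5]

  0 | R B9 → L1 miss [-]
  1 | W B5 → L1 miss [D]
  2 | W B8 → L0 miss [D]
  3 | W B11 → L3 miss [D]
  4 | W B6 → L2 miss [D]
  5 | W B6 → L2 hit [D]
  6 | R B2 → L2 miss wb→B6 [-]
  7 | R B4 → L0 miss wb→B8 [-]
  8 | W B7 → L3 miss wb→B11 [D]
  9 | W B9 → L1 miss wb→B5 [D]
  10 | W B4 → L0 hit [D]
  11 | R B4 → L0 hit [D]
  12 | R B4 → L0 hit [D]
  13 | R B4 → L0 hit [D]
  14 | W B4 → L0 hit [D]
  15 | W B4 → L0 hit [D]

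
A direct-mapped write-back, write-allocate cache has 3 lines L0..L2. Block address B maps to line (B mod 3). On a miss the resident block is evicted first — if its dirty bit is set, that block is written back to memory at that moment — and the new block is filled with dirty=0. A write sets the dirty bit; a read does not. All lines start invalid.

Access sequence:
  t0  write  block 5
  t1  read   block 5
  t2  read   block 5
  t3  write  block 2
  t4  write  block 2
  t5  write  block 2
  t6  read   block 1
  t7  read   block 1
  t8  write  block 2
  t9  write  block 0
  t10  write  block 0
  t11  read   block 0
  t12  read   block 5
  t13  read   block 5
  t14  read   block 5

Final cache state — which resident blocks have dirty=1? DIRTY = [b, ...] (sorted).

DIRTY = [0]

0: W B5 -> L2 miss  d=D]
1: R B5 -> L2 hit  d=D]
2: R B5 -> L2 hit  d=D]
3: W B2 -> L2 miss wb->B5  d=D]
4: W B2 -> L2 hit  d=D]
5: W B2 -> L2 hit  d=D]
6: R B1 -> L1 miss  d=-]
7: R B1 -> L1 hit  d=-]
8: W B2 -> L2 hit  d=D]
9: W B0 -> L0 miss  d=D]
10: W B0 -> L0 hit  d=D]
11: R B0 -> L0 hit  d=D]
12: R B5 -> L2 miss wb->B2  d=-]
13: R B5 -> L2 hit  d=-]
14: R B5 -> L2 hit  d=-]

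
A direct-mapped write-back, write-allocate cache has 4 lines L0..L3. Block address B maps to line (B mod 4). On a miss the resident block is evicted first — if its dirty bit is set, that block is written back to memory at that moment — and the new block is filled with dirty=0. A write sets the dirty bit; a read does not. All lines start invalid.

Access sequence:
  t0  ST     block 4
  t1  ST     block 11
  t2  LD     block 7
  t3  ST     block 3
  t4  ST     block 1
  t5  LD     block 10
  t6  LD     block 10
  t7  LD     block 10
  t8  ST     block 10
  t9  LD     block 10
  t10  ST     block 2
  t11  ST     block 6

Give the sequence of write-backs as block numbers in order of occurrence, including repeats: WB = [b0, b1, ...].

WB = [11, 10, 2]

  0 | W B4 → L0 miss [D]
  1 | W B11 → L3 miss [D]
  2 | R B7 → L3 miss wb→B11 [-]
  3 | W B3 → L3 miss [D]
  4 | W B1 → L1 miss [D]
  5 | R B10 → L2 miss [-]
  6 | R B10 → L2 hit [-]
  7 | R B10 → L2 hit [-]
  8 | W B10 → L2 hit [D]
  9 | R B10 → L2 hit [D]
  10 | W B2 → L2 miss wb→B10 [D]
  11 | W B6 → L2 miss wb→B2 [D]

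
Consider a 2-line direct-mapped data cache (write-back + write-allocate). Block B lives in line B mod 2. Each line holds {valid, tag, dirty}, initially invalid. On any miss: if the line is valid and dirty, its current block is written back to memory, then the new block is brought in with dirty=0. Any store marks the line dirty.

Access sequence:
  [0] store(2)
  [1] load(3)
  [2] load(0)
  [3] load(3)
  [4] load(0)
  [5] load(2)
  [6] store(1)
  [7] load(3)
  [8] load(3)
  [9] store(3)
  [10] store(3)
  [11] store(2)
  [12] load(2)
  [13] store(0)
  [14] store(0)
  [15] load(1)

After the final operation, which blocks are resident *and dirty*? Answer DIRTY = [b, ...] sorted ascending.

0: W B2 -> L0 miss  d=D]
1: R B3 -> L1 miss  d=-]
2: R B0 -> L0 miss wb->B2  d=-]
3: R B3 -> L1 hit  d=-]
4: R B0 -> L0 hit  d=-]
5: R B2 -> L0 miss  d=-]
6: W B1 -> L1 miss  d=D]
7: R B3 -> L1 miss wb->B1  d=-]
8: R B3 -> L1 hit  d=-]
9: W B3 -> L1 hit  d=D]
10: W B3 -> L1 hit  d=D]
11: W B2 -> L0 hit  d=D]
12: R B2 -> L0 hit  d=D]
13: W B0 -> L0 miss wb->B2  d=D]
14: W B0 -> L0 hit  d=D]
15: R B1 -> L1 miss wb->B3  d=-]

DIRTY = [0]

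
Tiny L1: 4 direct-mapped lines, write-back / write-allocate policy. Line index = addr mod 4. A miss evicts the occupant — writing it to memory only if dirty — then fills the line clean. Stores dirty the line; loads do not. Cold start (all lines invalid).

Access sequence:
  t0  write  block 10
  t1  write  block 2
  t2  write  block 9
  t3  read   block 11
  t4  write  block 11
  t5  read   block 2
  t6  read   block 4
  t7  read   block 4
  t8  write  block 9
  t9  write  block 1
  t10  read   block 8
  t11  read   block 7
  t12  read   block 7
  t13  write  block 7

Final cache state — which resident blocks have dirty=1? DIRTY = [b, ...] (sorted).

DIRTY = [1, 2, 7]

  0 | W B10 → L2 miss [D]
  1 | W B2 → L2 miss wb→B10 [D]
  2 | W B9 → L1 miss [D]
  3 | R B11 → L3 miss [-]
  4 | W B11 → L3 hit [D]
  5 | R B2 → L2 hit [D]
  6 | R B4 → L0 miss [-]
  7 | R B4 → L0 hit [-]
  8 | W B9 → L1 hit [D]
  9 | W B1 → L1 miss wb→B9 [D]
  10 | R B8 → L0 miss [-]
  11 | R B7 → L3 miss wb→B11 [-]
  12 | R B7 → L3 hit [-]
  13 | W B7 → L3 hit [D]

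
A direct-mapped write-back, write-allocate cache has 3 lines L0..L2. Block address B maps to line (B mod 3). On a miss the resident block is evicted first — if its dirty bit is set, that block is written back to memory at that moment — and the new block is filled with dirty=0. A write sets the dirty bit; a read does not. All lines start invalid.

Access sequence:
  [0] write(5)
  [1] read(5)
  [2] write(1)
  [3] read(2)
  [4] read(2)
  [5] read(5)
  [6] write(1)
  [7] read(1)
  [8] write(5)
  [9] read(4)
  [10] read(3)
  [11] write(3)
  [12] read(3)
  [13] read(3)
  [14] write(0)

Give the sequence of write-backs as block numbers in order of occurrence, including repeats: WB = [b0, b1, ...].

WB = [5, 1, 3]

  0 | W B5 → L2 miss [D]
  1 | R B5 → L2 hit [D]
  2 | W B1 → L1 miss [D]
  3 | R B2 → L2 miss wb→B5 [-]
  4 | R B2 → L2 hit [-]
  5 | R B5 → L2 miss [-]
  6 | W B1 → L1 hit [D]
  7 | R B1 → L1 hit [D]
  8 | W B5 → L2 hit [D]
  9 | R B4 → L1 miss wb→B1 [-]
  10 | R B3 → L0 miss [-]
  11 | W B3 → L0 hit [D]
  12 | R B3 → L0 hit [D]
  13 | R B3 → L0 hit [D]
  14 | W B0 → L0 miss wb→B3 [D]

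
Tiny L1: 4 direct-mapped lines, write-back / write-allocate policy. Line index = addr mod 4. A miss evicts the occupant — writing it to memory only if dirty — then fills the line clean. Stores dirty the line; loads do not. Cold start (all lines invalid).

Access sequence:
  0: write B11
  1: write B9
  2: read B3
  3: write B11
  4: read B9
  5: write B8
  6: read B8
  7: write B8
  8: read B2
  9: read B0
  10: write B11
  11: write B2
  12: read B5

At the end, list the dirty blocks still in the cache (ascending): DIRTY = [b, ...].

0: W B11 -> L3 miss  d=D]
1: W B9 -> L1 miss  d=D]
2: R B3 -> L3 miss wb->B11  d=-]
3: W B11 -> L3 miss  d=D]
4: R B9 -> L1 hit  d=D]
5: W B8 -> L0 miss  d=D]
6: R B8 -> L0 hit  d=D]
7: W B8 -> L0 hit  d=D]
8: R B2 -> L2 miss  d=-]
9: R B0 -> L0 miss wb->B8  d=-]
10: W B11 -> L3 hit  d=D]
11: W B2 -> L2 hit  d=D]
12: R B5 -> L1 miss wb->B9  d=-]

DIRTY = [2, 11]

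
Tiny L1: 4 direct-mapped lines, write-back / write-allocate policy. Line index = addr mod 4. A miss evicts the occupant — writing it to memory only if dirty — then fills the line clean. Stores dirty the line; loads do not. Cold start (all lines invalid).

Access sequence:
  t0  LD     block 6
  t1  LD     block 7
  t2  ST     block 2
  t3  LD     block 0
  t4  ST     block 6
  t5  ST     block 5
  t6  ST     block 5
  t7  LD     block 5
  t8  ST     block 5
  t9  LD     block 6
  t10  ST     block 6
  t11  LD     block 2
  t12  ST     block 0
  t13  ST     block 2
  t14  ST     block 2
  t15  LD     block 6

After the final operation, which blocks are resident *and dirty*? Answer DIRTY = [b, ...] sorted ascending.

0: R B6 → L2 miss [-]
1: R B7 → L3 miss [-]
2: W B2 → L2 miss [D]
3: R B0 → L0 miss [-]
4: W B6 → L2 miss wb→B2 [D]
5: W B5 → L1 miss [D]
6: W B5 → L1 hit [D]
7: R B5 → L1 hit [D]
8: W B5 → L1 hit [D]
9: R B6 → L2 hit [D]
10: W B6 → L2 hit [D]
11: R B2 → L2 miss wb→B6 [-]
12: W B0 → L0 hit [D]
13: W B2 → L2 hit [D]
14: W B2 → L2 hit [D]
15: R B6 → L2 miss wb→B2 [-]

DIRTY = [0, 5]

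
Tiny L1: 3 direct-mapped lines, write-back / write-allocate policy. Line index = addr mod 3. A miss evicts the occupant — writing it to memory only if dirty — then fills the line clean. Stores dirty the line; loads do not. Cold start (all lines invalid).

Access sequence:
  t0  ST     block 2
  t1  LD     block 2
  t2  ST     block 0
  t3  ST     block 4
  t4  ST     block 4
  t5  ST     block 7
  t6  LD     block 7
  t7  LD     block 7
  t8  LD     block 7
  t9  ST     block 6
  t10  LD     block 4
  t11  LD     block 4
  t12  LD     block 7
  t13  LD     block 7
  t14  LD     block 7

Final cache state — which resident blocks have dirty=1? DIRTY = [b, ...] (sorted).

DIRTY = [2, 6]

0: W B2 → L2 miss [D]
1: R B2 → L2 hit [D]
2: W B0 → L0 miss [D]
3: W B4 → L1 miss [D]
4: W B4 → L1 hit [D]
5: W B7 → L1 miss wb→B4 [D]
6: R B7 → L1 hit [D]
7: R B7 → L1 hit [D]
8: R B7 → L1 hit [D]
9: W B6 → L0 miss wb→B0 [D]
10: R B4 → L1 miss wb→B7 [-]
11: R B4 → L1 hit [-]
12: R B7 → L1 miss [-]
13: R B7 → L1 hit [-]
14: R B7 → L1 hit [-]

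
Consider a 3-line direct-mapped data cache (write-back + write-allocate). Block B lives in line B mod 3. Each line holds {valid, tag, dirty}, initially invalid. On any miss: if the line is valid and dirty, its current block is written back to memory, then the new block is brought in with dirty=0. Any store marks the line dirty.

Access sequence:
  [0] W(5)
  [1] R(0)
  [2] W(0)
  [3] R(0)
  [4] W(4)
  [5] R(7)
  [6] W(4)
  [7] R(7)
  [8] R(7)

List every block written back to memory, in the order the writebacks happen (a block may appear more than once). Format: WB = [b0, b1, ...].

WB = [4, 4]

0: W B5 → L2 miss [D]
1: R B0 → L0 miss [-]
2: W B0 → L0 hit [D]
3: R B0 → L0 hit [D]
4: W B4 → L1 miss [D]
5: R B7 → L1 miss wb→B4 [-]
6: W B4 → L1 miss [D]
7: R B7 → L1 miss wb→B4 [-]
8: R B7 → L1 hit [-]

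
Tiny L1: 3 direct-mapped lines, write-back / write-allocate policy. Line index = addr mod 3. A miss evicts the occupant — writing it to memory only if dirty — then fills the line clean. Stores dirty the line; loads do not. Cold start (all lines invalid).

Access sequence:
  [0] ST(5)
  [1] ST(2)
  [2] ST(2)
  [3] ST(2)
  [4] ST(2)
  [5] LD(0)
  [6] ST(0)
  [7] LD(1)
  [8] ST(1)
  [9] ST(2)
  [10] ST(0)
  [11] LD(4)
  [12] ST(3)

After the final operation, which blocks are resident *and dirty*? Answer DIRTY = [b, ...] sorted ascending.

0: W B5 → L2 miss [D]
1: W B2 → L2 miss wb→B5 [D]
2: W B2 → L2 hit [D]
3: W B2 → L2 hit [D]
4: W B2 → L2 hit [D]
5: R B0 → L0 miss [-]
6: W B0 → L0 hit [D]
7: R B1 → L1 miss [-]
8: W B1 → L1 hit [D]
9: W B2 → L2 hit [D]
10: W B0 → L0 hit [D]
11: R B4 → L1 miss wb→B1 [-]
12: W B3 → L0 miss wb→B0 [D]

DIRTY = [2, 3]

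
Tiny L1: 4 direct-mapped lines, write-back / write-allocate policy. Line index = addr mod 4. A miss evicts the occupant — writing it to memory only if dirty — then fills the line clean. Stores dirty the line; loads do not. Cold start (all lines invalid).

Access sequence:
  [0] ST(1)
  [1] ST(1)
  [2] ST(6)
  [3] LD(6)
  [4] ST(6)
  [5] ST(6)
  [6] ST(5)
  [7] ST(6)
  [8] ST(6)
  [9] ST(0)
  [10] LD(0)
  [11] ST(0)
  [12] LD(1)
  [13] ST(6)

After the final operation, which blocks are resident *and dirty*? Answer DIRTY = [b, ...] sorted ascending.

DIRTY = [0, 6]

  0 | W B1 → L1 miss [D]
  1 | W B1 → L1 hit [D]
  2 | W B6 → L2 miss [D]
  3 | R B6 → L2 hit [D]
  4 | W B6 → L2 hit [D]
  5 | W B6 → L2 hit [D]
  6 | W B5 → L1 miss wb→B1 [D]
  7 | W B6 → L2 hit [D]
  8 | W B6 → L2 hit [D]
  9 | W B0 → L0 miss [D]
  10 | R B0 → L0 hit [D]
  11 | W B0 → L0 hit [D]
  12 | R B1 → L1 miss wb→B5 [-]
  13 | W B6 → L2 hit [D]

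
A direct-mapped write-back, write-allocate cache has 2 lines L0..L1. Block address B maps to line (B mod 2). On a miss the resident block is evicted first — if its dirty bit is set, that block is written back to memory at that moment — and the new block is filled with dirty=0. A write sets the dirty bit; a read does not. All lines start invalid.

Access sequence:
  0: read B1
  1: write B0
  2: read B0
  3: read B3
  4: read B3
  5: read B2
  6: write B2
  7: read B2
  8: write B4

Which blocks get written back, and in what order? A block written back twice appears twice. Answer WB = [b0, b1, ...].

WB = [0, 2]

0: R B1 → L1 miss [-]
1: W B0 → L0 miss [D]
2: R B0 → L0 hit [D]
3: R B3 → L1 miss [-]
4: R B3 → L1 hit [-]
5: R B2 → L0 miss wb→B0 [-]
6: W B2 → L0 hit [D]
7: R B2 → L0 hit [D]
8: W B4 → L0 miss wb→B2 [D]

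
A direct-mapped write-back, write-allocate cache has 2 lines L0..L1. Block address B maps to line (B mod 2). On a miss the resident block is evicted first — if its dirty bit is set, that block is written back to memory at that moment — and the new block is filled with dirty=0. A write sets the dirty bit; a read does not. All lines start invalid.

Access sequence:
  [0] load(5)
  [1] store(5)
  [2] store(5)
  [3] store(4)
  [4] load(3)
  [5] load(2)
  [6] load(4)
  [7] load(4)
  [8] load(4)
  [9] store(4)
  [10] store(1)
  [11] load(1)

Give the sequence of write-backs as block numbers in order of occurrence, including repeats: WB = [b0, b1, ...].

  0 | R B5 → L1 miss [-]
  1 | W B5 → L1 hit [D]
  2 | W B5 → L1 hit [D]
  3 | W B4 → L0 miss [D]
  4 | R B3 → L1 miss wb→B5 [-]
  5 | R B2 → L0 miss wb→B4 [-]
  6 | R B4 → L0 miss [-]
  7 | R B4 → L0 hit [-]
  8 | R B4 → L0 hit [-]
  9 | W B4 → L0 hit [D]
  10 | W B1 → L1 miss [D]
  11 | R B1 → L1 hit [D]

WB = [5, 4]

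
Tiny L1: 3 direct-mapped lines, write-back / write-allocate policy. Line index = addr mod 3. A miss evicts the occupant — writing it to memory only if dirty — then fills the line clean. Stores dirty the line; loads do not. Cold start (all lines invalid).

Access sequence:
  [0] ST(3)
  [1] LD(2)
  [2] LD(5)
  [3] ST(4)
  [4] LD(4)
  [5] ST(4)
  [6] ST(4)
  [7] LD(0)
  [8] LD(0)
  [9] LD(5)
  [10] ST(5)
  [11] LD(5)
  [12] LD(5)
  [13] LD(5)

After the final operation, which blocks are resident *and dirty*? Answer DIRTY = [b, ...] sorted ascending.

0: W B3 -> L0 miss  d=D]
1: R B2 -> L2 miss  d=-]
2: R B5 -> L2 miss  d=-]
3: W B4 -> L1 miss  d=D]
4: R B4 -> L1 hit  d=D]
5: W B4 -> L1 hit  d=D]
6: W B4 -> L1 hit  d=D]
7: R B0 -> L0 miss wb->B3  d=-]
8: R B0 -> L0 hit  d=-]
9: R B5 -> L2 hit  d=-]
10: W B5 -> L2 hit  d=D]
11: R B5 -> L2 hit  d=D]
12: R B5 -> L2 hit  d=D]
13: R B5 -> L2 hit  d=D]

DIRTY = [4, 5]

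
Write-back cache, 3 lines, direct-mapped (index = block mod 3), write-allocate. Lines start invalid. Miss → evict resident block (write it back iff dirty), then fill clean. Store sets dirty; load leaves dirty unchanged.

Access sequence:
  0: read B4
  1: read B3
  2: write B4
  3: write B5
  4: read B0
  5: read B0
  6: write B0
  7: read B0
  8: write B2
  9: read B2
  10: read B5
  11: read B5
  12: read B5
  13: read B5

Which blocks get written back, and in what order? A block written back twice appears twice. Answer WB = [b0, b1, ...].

  0 | R B4 → L1 miss [-]
  1 | R B3 → L0 miss [-]
  2 | W B4 → L1 hit [D]
  3 | W B5 → L2 miss [D]
  4 | R B0 → L0 miss [-]
  5 | R B0 → L0 hit [-]
  6 | W B0 → L0 hit [D]
  7 | R B0 → L0 hit [D]
  8 | W B2 → L2 miss wb→B5 [D]
  9 | R B2 → L2 hit [D]
  10 | R B5 → L2 miss wb→B2 [-]
  11 | R B5 → L2 hit [-]
  12 | R B5 → L2 hit [-]
  13 | R B5 → L2 hit [-]

WB = [5, 2]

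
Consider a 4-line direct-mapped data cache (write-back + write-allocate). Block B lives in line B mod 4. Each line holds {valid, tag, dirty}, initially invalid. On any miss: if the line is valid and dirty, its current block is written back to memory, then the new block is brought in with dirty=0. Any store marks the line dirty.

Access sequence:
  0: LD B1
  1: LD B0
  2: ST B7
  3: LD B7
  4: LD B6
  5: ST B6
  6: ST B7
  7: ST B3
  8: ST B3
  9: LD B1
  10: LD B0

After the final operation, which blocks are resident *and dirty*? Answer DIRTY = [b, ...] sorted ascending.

0: R B1 -> L1 miss  d=-]
1: R B0 -> L0 miss  d=-]
2: W B7 -> L3 miss  d=D]
3: R B7 -> L3 hit  d=D]
4: R B6 -> L2 miss  d=-]
5: W B6 -> L2 hit  d=D]
6: W B7 -> L3 hit  d=D]
7: W B3 -> L3 miss wb->B7  d=D]
8: W B3 -> L3 hit  d=D]
9: R B1 -> L1 hit  d=-]
10: R B0 -> L0 hit  d=-]

DIRTY = [3, 6]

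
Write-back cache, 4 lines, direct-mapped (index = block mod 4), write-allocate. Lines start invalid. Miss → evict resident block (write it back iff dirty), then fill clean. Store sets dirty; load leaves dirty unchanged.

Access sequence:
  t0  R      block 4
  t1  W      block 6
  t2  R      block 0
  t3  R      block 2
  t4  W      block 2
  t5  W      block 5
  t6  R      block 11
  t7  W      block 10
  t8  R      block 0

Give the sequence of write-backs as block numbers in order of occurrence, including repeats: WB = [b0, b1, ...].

WB = [6, 2]

0: R B4 → L0 miss [-]
1: W B6 → L2 miss [D]
2: R B0 → L0 miss [-]
3: R B2 → L2 miss wb→B6 [-]
4: W B2 → L2 hit [D]
5: W B5 → L1 miss [D]
6: R B11 → L3 miss [-]
7: W B10 → L2 miss wb→B2 [D]
8: R B0 → L0 hit [-]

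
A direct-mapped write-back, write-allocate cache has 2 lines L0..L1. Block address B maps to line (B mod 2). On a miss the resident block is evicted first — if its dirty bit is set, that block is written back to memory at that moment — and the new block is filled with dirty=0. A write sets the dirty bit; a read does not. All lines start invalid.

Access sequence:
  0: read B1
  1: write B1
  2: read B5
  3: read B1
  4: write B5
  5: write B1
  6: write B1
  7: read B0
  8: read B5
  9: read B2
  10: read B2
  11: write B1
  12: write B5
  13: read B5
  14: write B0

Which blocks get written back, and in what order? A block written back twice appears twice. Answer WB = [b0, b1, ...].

  0 | R B1 → L1 miss [-]
  1 | W B1 → L1 hit [D]
  2 | R B5 → L1 miss wb→B1 [-]
  3 | R B1 → L1 miss [-]
  4 | W B5 → L1 miss [D]
  5 | W B1 → L1 miss wb→B5 [D]
  6 | W B1 → L1 hit [D]
  7 | R B0 → L0 miss [-]
  8 | R B5 → L1 miss wb→B1 [-]
  9 | R B2 → L0 miss [-]
  10 | R B2 → L0 hit [-]
  11 | W B1 → L1 miss [D]
  12 | W B5 → L1 miss wb→B1 [D]
  13 | R B5 → L1 hit [D]
  14 | W B0 → L0 miss [D]

WB = [1, 5, 1, 1]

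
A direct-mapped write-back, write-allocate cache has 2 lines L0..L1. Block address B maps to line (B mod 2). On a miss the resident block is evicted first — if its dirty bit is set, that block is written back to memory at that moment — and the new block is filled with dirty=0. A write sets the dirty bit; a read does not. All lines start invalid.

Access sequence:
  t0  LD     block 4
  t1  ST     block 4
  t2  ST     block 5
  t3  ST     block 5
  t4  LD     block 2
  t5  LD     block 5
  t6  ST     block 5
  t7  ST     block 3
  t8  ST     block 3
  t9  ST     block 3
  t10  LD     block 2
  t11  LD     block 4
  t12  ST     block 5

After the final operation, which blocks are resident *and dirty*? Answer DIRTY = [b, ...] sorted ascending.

DIRTY = [5]

0: R B4 -> L0 miss  d=-]
1: W B4 -> L0 hit  d=D]
2: W B5 -> L1 miss  d=D]
3: W B5 -> L1 hit  d=D]
4: R B2 -> L0 miss wb->B4  d=-]
5: R B5 -> L1 hit  d=D]
6: W B5 -> L1 hit  d=D]
7: W B3 -> L1 miss wb->B5  d=D]
8: W B3 -> L1 hit  d=D]
9: W B3 -> L1 hit  d=D]
10: R B2 -> L0 hit  d=-]
11: R B4 -> L0 miss  d=-]
12: W B5 -> L1 miss wb->B3  d=D]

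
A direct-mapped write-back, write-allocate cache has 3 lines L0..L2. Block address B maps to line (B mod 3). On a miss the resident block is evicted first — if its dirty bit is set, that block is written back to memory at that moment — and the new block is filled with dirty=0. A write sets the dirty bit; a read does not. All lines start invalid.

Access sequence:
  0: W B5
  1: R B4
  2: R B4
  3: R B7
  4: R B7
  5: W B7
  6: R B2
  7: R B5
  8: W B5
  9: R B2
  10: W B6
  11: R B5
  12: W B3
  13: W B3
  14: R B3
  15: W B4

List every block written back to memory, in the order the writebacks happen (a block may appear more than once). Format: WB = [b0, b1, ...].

0: W B5 -> L2 miss  d=D]
1: R B4 -> L1 miss  d=-]
2: R B4 -> L1 hit  d=-]
3: R B7 -> L1 miss  d=-]
4: R B7 -> L1 hit  d=-]
5: W B7 -> L1 hit  d=D]
6: R B2 -> L2 miss wb->B5  d=-]
7: R B5 -> L2 miss  d=-]
8: W B5 -> L2 hit  d=D]
9: R B2 -> L2 miss wb->B5  d=-]
10: W B6 -> L0 miss  d=D]
11: R B5 -> L2 miss  d=-]
12: W B3 -> L0 miss wb->B6  d=D]
13: W B3 -> L0 hit  d=D]
14: R B3 -> L0 hit  d=D]
15: W B4 -> L1 miss wb->B7  d=D]

WB = [5, 5, 6, 7]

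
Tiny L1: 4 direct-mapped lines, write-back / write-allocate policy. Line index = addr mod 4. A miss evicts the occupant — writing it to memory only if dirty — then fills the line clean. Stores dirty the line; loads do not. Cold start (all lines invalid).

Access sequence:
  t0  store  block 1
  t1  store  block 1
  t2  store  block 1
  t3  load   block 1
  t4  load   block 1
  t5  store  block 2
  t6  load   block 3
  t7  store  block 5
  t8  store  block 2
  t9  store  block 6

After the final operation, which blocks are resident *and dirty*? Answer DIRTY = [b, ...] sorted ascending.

DIRTY = [5, 6]

0: W B1 → L1 miss [D]
1: W B1 → L1 hit [D]
2: W B1 → L1 hit [D]
3: R B1 → L1 hit [D]
4: R B1 → L1 hit [D]
5: W B2 → L2 miss [D]
6: R B3 → L3 miss [-]
7: W B5 → L1 miss wb→B1 [D]
8: W B2 → L2 hit [D]
9: W B6 → L2 miss wb→B2 [D]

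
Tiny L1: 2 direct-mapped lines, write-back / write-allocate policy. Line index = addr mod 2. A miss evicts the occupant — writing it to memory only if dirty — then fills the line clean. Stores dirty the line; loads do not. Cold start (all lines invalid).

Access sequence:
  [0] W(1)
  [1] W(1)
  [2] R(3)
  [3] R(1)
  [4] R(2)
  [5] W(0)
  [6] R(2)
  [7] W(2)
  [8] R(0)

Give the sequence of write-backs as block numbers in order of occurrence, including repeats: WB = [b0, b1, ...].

0: W B1 → L1 miss [D]
1: W B1 → L1 hit [D]
2: R B3 → L1 miss wb→B1 [-]
3: R B1 → L1 miss [-]
4: R B2 → L0 miss [-]
5: W B0 → L0 miss [D]
6: R B2 → L0 miss wb→B0 [-]
7: W B2 → L0 hit [D]
8: R B0 → L0 miss wb→B2 [-]

WB = [1, 0, 2]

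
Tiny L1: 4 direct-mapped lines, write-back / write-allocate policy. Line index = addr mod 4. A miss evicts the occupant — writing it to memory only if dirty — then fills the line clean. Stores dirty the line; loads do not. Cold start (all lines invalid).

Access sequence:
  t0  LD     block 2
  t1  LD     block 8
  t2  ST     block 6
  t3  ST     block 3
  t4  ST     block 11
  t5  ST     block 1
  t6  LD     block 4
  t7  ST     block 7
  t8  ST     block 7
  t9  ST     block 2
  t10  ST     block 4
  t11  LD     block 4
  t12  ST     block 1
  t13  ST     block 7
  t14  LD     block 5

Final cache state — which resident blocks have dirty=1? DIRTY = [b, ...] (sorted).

0: R B2 -> L2 miss  d=-]
1: R B8 -> L0 miss  d=-]
2: W B6 -> L2 miss  d=D]
3: W B3 -> L3 miss  d=D]
4: W B11 -> L3 miss wb->B3  d=D]
5: W B1 -> L1 miss  d=D]
6: R B4 -> L0 miss  d=-]
7: W B7 -> L3 miss wb->B11  d=D]
8: W B7 -> L3 hit  d=D]
9: W B2 -> L2 miss wb->B6  d=D]
10: W B4 -> L0 hit  d=D]
11: R B4 -> L0 hit  d=D]
12: W B1 -> L1 hit  d=D]
13: W B7 -> L3 hit  d=D]
14: R B5 -> L1 miss wb->B1  d=-]

DIRTY = [2, 4, 7]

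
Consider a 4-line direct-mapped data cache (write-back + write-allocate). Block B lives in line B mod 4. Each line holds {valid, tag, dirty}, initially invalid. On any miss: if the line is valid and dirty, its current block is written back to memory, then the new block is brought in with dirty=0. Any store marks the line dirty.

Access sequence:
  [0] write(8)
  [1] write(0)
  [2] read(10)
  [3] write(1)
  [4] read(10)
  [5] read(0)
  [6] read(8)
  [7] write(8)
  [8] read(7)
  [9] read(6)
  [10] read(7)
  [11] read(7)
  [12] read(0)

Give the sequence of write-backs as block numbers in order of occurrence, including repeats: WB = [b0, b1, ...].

WB = [8, 0, 8]

0: W B8 -> L0 miss  d=D]
1: W B0 -> L0 miss wb->B8  d=D]
2: R B10 -> L2 miss  d=-]
3: W B1 -> L1 miss  d=D]
4: R B10 -> L2 hit  d=-]
5: R B0 -> L0 hit  d=D]
6: R B8 -> L0 miss wb->B0  d=-]
7: W B8 -> L0 hit  d=D]
8: R B7 -> L3 miss  d=-]
9: R B6 -> L2 miss  d=-]
10: R B7 -> L3 hit  d=-]
11: R B7 -> L3 hit  d=-]
12: R B0 -> L0 miss wb->B8  d=-]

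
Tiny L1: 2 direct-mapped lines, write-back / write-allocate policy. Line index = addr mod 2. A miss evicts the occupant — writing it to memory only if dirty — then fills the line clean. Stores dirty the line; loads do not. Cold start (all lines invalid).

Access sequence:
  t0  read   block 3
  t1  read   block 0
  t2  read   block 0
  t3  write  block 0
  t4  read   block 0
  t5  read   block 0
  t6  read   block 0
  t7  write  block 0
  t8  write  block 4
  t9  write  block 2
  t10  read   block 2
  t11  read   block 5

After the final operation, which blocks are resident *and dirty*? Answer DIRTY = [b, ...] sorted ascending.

0: R B3 → L1 miss [-]
1: R B0 → L0 miss [-]
2: R B0 → L0 hit [-]
3: W B0 → L0 hit [D]
4: R B0 → L0 hit [D]
5: R B0 → L0 hit [D]
6: R B0 → L0 hit [D]
7: W B0 → L0 hit [D]
8: W B4 → L0 miss wb→B0 [D]
9: W B2 → L0 miss wb→B4 [D]
10: R B2 → L0 hit [D]
11: R B5 → L1 miss [-]

DIRTY = [2]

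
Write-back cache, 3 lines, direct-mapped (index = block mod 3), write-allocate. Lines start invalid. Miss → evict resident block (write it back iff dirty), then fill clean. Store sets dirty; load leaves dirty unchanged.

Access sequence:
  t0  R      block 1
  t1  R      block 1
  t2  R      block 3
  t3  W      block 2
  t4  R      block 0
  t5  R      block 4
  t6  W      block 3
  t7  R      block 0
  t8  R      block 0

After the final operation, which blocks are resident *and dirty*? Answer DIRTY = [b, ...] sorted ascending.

DIRTY = [2]

0: R B1 -> L1 miss  d=-]
1: R B1 -> L1 hit  d=-]
2: R B3 -> L0 miss  d=-]
3: W B2 -> L2 miss  d=D]
4: R B0 -> L0 miss  d=-]
5: R B4 -> L1 miss  d=-]
6: W B3 -> L0 miss  d=D]
7: R B0 -> L0 miss wb->B3  d=-]
8: R B0 -> L0 hit  d=-]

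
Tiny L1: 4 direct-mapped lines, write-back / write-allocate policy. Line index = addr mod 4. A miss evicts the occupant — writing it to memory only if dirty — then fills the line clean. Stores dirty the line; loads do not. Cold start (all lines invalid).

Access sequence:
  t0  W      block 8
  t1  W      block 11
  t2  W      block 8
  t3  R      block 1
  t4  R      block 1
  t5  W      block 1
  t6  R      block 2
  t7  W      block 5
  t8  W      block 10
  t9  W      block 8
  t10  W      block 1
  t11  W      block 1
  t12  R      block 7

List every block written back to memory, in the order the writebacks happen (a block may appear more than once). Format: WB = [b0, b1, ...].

WB = [1, 5, 11]

  0 | W B8 → L0 miss [D]
  1 | W B11 → L3 miss [D]
  2 | W B8 → L0 hit [D]
  3 | R B1 → L1 miss [-]
  4 | R B1 → L1 hit [-]
  5 | W B1 → L1 hit [D]
  6 | R B2 → L2 miss [-]
  7 | W B5 → L1 miss wb→B1 [D]
  8 | W B10 → L2 miss [D]
  9 | W B8 → L0 hit [D]
  10 | W B1 → L1 miss wb→B5 [D]
  11 | W B1 → L1 hit [D]
  12 | R B7 → L3 miss wb→B11 [-]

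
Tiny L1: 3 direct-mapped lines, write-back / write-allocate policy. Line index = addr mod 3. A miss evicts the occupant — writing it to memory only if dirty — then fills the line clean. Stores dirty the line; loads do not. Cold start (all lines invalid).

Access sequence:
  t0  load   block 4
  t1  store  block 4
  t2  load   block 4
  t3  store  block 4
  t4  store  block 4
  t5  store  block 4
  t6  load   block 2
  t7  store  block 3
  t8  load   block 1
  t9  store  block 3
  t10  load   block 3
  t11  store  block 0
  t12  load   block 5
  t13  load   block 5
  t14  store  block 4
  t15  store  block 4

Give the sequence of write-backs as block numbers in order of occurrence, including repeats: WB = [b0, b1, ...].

WB = [4, 3]

  0 | R B4 → L1 miss [-]
  1 | W B4 → L1 hit [D]
  2 | R B4 → L1 hit [D]
  3 | W B4 → L1 hit [D]
  4 | W B4 → L1 hit [D]
  5 | W B4 → L1 hit [D]
  6 | R B2 → L2 miss [-]
  7 | W B3 → L0 miss [D]
  8 | R B1 → L1 miss wb→B4 [-]
  9 | W B3 → L0 hit [D]
  10 | R B3 → L0 hit [D]
  11 | W B0 → L0 miss wb→B3 [D]
  12 | R B5 → L2 miss [-]
  13 | R B5 → L2 hit [-]
  14 | W B4 → L1 miss [D]
  15 | W B4 → L1 hit [D]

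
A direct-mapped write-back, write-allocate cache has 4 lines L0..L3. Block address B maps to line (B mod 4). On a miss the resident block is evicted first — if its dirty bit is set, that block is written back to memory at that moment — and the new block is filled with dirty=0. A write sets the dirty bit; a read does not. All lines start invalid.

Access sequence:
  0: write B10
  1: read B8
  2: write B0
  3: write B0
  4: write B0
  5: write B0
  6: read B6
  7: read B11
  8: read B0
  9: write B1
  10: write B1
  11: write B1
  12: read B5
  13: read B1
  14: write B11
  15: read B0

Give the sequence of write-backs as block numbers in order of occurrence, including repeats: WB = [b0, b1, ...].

WB = [10, 1]

  0 | W B10 → L2 miss [D]
  1 | R B8 → L0 miss [-]
  2 | W B0 → L0 miss [D]
  3 | W B0 → L0 hit [D]
  4 | W B0 → L0 hit [D]
  5 | W B0 → L0 hit [D]
  6 | R B6 → L2 miss wb→B10 [-]
  7 | R B11 → L3 miss [-]
  8 | R B0 → L0 hit [D]
  9 | W B1 → L1 miss [D]
  10 | W B1 → L1 hit [D]
  11 | W B1 → L1 hit [D]
  12 | R B5 → L1 miss wb→B1 [-]
  13 | R B1 → L1 miss [-]
  14 | W B11 → L3 hit [D]
  15 | R B0 → L0 hit [D]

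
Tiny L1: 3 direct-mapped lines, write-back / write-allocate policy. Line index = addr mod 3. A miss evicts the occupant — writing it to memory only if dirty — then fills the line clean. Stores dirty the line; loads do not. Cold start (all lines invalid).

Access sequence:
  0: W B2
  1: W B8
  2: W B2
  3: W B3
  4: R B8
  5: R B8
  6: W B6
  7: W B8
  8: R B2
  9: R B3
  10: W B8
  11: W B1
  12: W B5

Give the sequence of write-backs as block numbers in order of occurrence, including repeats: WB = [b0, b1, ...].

WB = [2, 8, 2, 3, 8, 6, 8]

  0 | W B2 → L2 miss [D]
  1 | W B8 → L2 miss wb→B2 [D]
  2 | W B2 → L2 miss wb→B8 [D]
  3 | W B3 → L0 miss [D]
  4 | R B8 → L2 miss wb→B2 [-]
  5 | R B8 → L2 hit [-]
  6 | W B6 → L0 miss wb→B3 [D]
  7 | W B8 → L2 hit [D]
  8 | R B2 → L2 miss wb→B8 [-]
  9 | R B3 → L0 miss wb→B6 [-]
  10 | W B8 → L2 miss [D]
  11 | W B1 → L1 miss [D]
  12 | W B5 → L2 miss wb→B8 [D]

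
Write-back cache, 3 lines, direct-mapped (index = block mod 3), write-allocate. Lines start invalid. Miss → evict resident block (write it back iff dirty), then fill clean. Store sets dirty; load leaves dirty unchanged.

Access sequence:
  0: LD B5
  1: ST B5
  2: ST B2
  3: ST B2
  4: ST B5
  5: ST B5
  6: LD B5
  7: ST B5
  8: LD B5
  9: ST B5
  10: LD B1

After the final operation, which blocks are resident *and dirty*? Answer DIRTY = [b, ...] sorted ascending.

DIRTY = [5]

  0 | R B5 → L2 miss [-]
  1 | W B5 → L2 hit [D]
  2 | W B2 → L2 miss wb→B5 [D]
  3 | W B2 → L2 hit [D]
  4 | W B5 → L2 miss wb→B2 [D]
  5 | W B5 → L2 hit [D]
  6 | R B5 → L2 hit [D]
  7 | W B5 → L2 hit [D]
  8 | R B5 → L2 hit [D]
  9 | W B5 → L2 hit [D]
  10 | R B1 → L1 miss [-]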